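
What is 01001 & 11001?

AND: 1 only when both bits are 1
  01001
& 11001
-------
  01001
Decimal: 9 & 25 = 9



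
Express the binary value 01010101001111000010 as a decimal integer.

Sum of powers of 2 for each 1-bit:
2^1 + 2^6 + 2^7 + 2^8 + 2^9 + 2^12 + 2^14 + 2^16 + 2^18
= 2 + 64 + 128 + 256 + 512 + 4096 + 16384 + 65536 + 262144
= 349122



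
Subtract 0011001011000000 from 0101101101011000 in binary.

Method 1 - Direct subtraction (column by column from the right: bit − bit − borrow-in; if negative, add 2 and borrow 1 from the next column):
borrow: 0100000100000000
        0101101101011000
-       0011001011000000
------------------------
        0010100010011000

Method 2 - Add two's complement:
Two's complement of 0011001011000000: invert → 1100110100111111, add 1 → 1100110101000000
  0101101101011000
+ 1100110101000000
------------------
 10010100010011000  (end carry out of the top bit = 1)
Discarding the end carry: 0010100010011000
Decimal check:
  0101101101011000 = 16384 + 4096 + 2048 + 512 + 256 + 64 + 16 + 8 = 23384
  0011001011000000 = 8192 + 4096 + 512 + 128 + 64 = 12992
  23384 - 12992 = 10392, and 0010100010011000 = 8192 + 2048 + 128 + 16 + 8 = 10392 ✓



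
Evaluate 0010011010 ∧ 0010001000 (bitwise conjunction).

AND: 1 only when both bits are 1
  0010011010
& 0010001000
------------
  0010001000
Decimal: 154 & 136 = 136



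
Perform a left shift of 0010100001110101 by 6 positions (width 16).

Original: 0010100001110101 (decimal 10357)
Shift left by 6 positions
Append 6 zeros on the right and drop the 6 high bits that overflow the 16-bit width
Result: 0001110101000000 (decimal 7488)
Equivalent: 10357 << 6 = 10357 × 2^6 = 662848, truncated to 16 bits = 7488



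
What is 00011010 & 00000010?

AND: 1 only when both bits are 1
  00011010
& 00000010
----------
  00000010
Decimal: 26 & 2 = 2



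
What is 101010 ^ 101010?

XOR: 1 when bits differ
  101010
^ 101010
--------
  000000
Decimal: 42 ^ 42 = 0



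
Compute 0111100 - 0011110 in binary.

Method 1 - Direct subtraction (column by column from the right: bit − bit − borrow-in; if negative, add 2 and borrow 1 from the next column):
borrow: 0111100
        0111100
-       0011110
---------------
        0011110

Method 2 - Add two's complement:
Two's complement of 0011110: invert → 1100001, add 1 → 1100010
  0111100
+ 1100010
---------
 10011110  (end carry out of the top bit = 1)
Discarding the end carry: 0011110
Decimal check:
  0111100 = 32 + 16 + 8 + 4 = 60
  0011110 = 16 + 8 + 4 + 2 = 30
  60 - 30 = 30, and 0011110 = 16 + 8 + 4 + 2 = 30 ✓



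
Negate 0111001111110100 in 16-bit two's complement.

Original: 0111001111110100
Step 1 - Invert all bits: 1000110000001011
Step 2 - Add 1: 1000110000001100
Verification: 0111001111110100 + 1000110000001100 = 10000000000000000; discarding the end carry (carry out of the top bit) leaves the 16-bit value 0000000000000000, as required for x + (-x)



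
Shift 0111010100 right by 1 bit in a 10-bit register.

Original: 0111010100 (decimal 468)
Shift right by 1 position
Drop the 1 low bit; fill with zero on the left
Result: 0011101010 (decimal 234)
Equivalent: 468 >> 1 = 468 ÷ 2^1 = 234



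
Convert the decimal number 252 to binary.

Using repeated division by 2:
252 ÷ 2 = 126 remainder 0
126 ÷ 2 = 63 remainder 0
63 ÷ 2 = 31 remainder 1
31 ÷ 2 = 15 remainder 1
15 ÷ 2 = 7 remainder 1
7 ÷ 2 = 3 remainder 1
3 ÷ 2 = 1 remainder 1
1 ÷ 2 = 0 remainder 1
Reading remainders bottom to top: 11111100



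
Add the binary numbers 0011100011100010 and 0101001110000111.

Add column by column from the right: bit + bit + carry-in; write the sum mod 2, carry 1 when the sum is 2 or 3.
carry:  1110011100001100
        0011100011100010
+       0101001110000111
------------------------
       01000110001101001
(the carry out of the leftmost column, 0, becomes the leading bit)
Decimal check:
  0011100011100010 = 8192 + 4096 + 2048 + 128 + 64 + 32 + 2 = 14562
  0101001110000111 = 16384 + 4096 + 512 + 256 + 128 + 4 + 2 + 1 = 21383
  14562 + 21383 = 35945, and 01000110001101001 = 32768 + 2048 + 1024 + 64 + 32 + 8 + 1 = 35945 ✓



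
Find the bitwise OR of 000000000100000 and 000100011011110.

OR: 1 when either bit is 1
  000000000100000
| 000100011011110
-----------------
  000100011111110
Decimal: 32 | 2270 = 2302



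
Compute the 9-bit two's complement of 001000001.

Original: 001000001
Step 1 - Invert all bits: 110111110
Step 2 - Add 1: 110111111
Verification: 001000001 + 110111111 = 1000000000; discarding the end carry (carry out of the top bit) leaves the 9-bit value 000000000, as required for x + (-x)



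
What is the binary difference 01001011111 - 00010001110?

Method 1 - Direct subtraction (column by column from the right: bit − bit − borrow-in; if negative, add 2 and borrow 1 from the next column):
borrow: 01100000000
        01001011111
-       00010001110
-------------------
        00111010001

Method 2 - Add two's complement:
Two's complement of 00010001110: invert → 11101110001, add 1 → 11101110010
  01001011111
+ 11101110010
-------------
 100111010001  (end carry out of the top bit = 1)
Discarding the end carry: 00111010001
Decimal check:
  01001011111 = 512 + 64 + 16 + 8 + 4 + 2 + 1 = 607
  00010001110 = 128 + 8 + 4 + 2 = 142
  607 - 142 = 465, and 00111010001 = 256 + 128 + 64 + 16 + 1 = 465 ✓



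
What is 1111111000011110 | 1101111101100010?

OR: 1 when either bit is 1
  1111111000011110
| 1101111101100010
------------------
  1111111101111110
Decimal: 65054 | 57186 = 65406



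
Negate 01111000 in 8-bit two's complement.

Original: 01111000
Step 1 - Invert all bits: 10000111
Step 2 - Add 1: 10001000
Verification: 01111000 + 10001000 = 100000000; discarding the end carry (carry out of the top bit) leaves the 8-bit value 00000000, as required for x + (-x)



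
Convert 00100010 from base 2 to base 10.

Sum of powers of 2 for each 1-bit:
2^1 + 2^5
= 2 + 32
= 34



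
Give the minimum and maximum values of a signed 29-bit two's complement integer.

For 29-bit two's complement:
Minimum: -2^28 = -268435456
Maximum: 2^28 - 1 = 268435455



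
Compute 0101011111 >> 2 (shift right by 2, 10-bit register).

Original: 0101011111 (decimal 351)
Shift right by 2 positions
Drop the 2 low bits; fill with zeros on the left
Result: 0001010111 (decimal 87)
Equivalent: 351 >> 2 = 351 ÷ 2^2 = 87



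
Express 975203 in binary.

Using repeated division by 2:
975203 ÷ 2 = 487601 remainder 1
487601 ÷ 2 = 243800 remainder 1
243800 ÷ 2 = 121900 remainder 0
121900 ÷ 2 = 60950 remainder 0
60950 ÷ 2 = 30475 remainder 0
30475 ÷ 2 = 15237 remainder 1
15237 ÷ 2 = 7618 remainder 1
7618 ÷ 2 = 3809 remainder 0
3809 ÷ 2 = 1904 remainder 1
1904 ÷ 2 = 952 remainder 0
952 ÷ 2 = 476 remainder 0
476 ÷ 2 = 238 remainder 0
238 ÷ 2 = 119 remainder 0
119 ÷ 2 = 59 remainder 1
59 ÷ 2 = 29 remainder 1
29 ÷ 2 = 14 remainder 1
14 ÷ 2 = 7 remainder 0
7 ÷ 2 = 3 remainder 1
3 ÷ 2 = 1 remainder 1
1 ÷ 2 = 0 remainder 1
Reading remainders bottom to top: 11101110000101100011



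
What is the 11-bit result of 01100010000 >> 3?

Original: 01100010000 (decimal 784)
Shift right by 3 positions
Drop the 3 low bits; fill with zeros on the left
Result: 00001100010 (decimal 98)
Equivalent: 784 >> 3 = 784 ÷ 2^3 = 98



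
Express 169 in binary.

Using repeated division by 2:
169 ÷ 2 = 84 remainder 1
84 ÷ 2 = 42 remainder 0
42 ÷ 2 = 21 remainder 0
21 ÷ 2 = 10 remainder 1
10 ÷ 2 = 5 remainder 0
5 ÷ 2 = 2 remainder 1
2 ÷ 2 = 1 remainder 0
1 ÷ 2 = 0 remainder 1
Reading remainders bottom to top: 10101001



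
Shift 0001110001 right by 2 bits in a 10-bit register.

Original: 0001110001 (decimal 113)
Shift right by 2 positions
Drop the 2 low bits; fill with zeros on the left
Result: 0000011100 (decimal 28)
Equivalent: 113 >> 2 = 113 ÷ 2^2 = 28



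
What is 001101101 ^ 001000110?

XOR: 1 when bits differ
  001101101
^ 001000110
-----------
  000101011
Decimal: 109 ^ 70 = 43



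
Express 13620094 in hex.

Using repeated division by 16 (digits 10–15 are A–F):
13620094 ÷ 16 = 851255 remainder 14 (E)
851255 ÷ 16 = 53203 remainder 7
53203 ÷ 16 = 3325 remainder 3
3325 ÷ 16 = 207 remainder 13 (D)
207 ÷ 16 = 12 remainder 15 (F)
12 ÷ 16 = 0 remainder 12 (C)
Reading remainders bottom to top: CFD37E



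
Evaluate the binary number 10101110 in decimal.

Sum of powers of 2 for each 1-bit:
2^1 + 2^2 + 2^3 + 2^5 + 2^7
= 2 + 4 + 8 + 32 + 128
= 174



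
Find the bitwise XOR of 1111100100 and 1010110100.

XOR: 1 when bits differ
  1111100100
^ 1010110100
------------
  0101010000
Decimal: 996 ^ 692 = 336



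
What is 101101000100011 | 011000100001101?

OR: 1 when either bit is 1
  101101000100011
| 011000100001101
-----------------
  111101100101111
Decimal: 23075 | 12557 = 31535



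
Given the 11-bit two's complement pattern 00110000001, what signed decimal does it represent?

Binary: 00110000001
Sign bit: 0 (non-negative)
Read directly as an unsigned value:
00110000001 = 256 + 128 + 1 = 385
Value: 385



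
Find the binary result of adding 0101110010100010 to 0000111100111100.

Add column by column from the right: bit + bit + carry-in; write the sum mod 2, carry 1 when the sum is 2 or 3.
carry:  0011100001000000
        0101110010100010
+       0000111100111100
------------------------
       00110101111011110
(the carry out of the leftmost column, 0, becomes the leading bit)
Decimal check:
  0101110010100010 = 16384 + 4096 + 2048 + 1024 + 128 + 32 + 2 = 23714
  0000111100111100 = 2048 + 1024 + 512 + 256 + 32 + 16 + 8 + 4 = 3900
  23714 + 3900 = 27614, and 00110101111011110 = 16384 + 8192 + 2048 + 512 + 256 + 128 + 64 + 16 + 8 + 4 + 2 = 27614 ✓



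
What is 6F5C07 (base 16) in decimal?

Expand by place value (powers of 16):
Digit values: F = 15, C = 12
6F5C07 = 6 × 16^5 + 15 × 16^4 + 5 × 16^3 + 12 × 16^2 + 0 × 16^1 + 7 × 16^0
= 6 × 1048576 + 15 × 65536 + 5 × 4096 + 12 × 256 + 0 × 16 + 7 × 1
= 6291456 + 983040 + 20480 + 3072 + 0 + 7
= 7298055



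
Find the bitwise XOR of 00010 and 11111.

XOR: 1 when bits differ
  00010
^ 11111
-------
  11101
Decimal: 2 ^ 31 = 29



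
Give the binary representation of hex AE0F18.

Convert each hex digit to 4 bits:
  A = 1010
  E = 1110
  0 = 0000
  F = 1111
  1 = 0001
  8 = 1000
Concatenate: 101011100000111100011000



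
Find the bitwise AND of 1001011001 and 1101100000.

AND: 1 only when both bits are 1
  1001011001
& 1101100000
------------
  1001000000
Decimal: 601 & 864 = 576



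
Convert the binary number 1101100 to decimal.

Sum of powers of 2 for each 1-bit:
2^2 + 2^3 + 2^5 + 2^6
= 4 + 8 + 32 + 64
= 108



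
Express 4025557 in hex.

Using repeated division by 16 (digits 10–15 are A–F):
4025557 ÷ 16 = 251597 remainder 5
251597 ÷ 16 = 15724 remainder 13 (D)
15724 ÷ 16 = 982 remainder 12 (C)
982 ÷ 16 = 61 remainder 6
61 ÷ 16 = 3 remainder 13 (D)
3 ÷ 16 = 0 remainder 3
Reading remainders bottom to top: 3D6CD5



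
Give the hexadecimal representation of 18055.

Using repeated division by 16 (digits 10–15 are A–F):
18055 ÷ 16 = 1128 remainder 7
1128 ÷ 16 = 70 remainder 8
70 ÷ 16 = 4 remainder 6
4 ÷ 16 = 0 remainder 4
Reading remainders bottom to top: 4687



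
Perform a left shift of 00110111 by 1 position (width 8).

Original: 00110111 (decimal 55)
Shift left by 1 position
Append 1 zero on the right
Result: 01101110 (decimal 110)
Equivalent: 55 << 1 = 55 × 2^1 = 110



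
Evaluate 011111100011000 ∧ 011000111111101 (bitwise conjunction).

AND: 1 only when both bits are 1
  011111100011000
& 011000111111101
-----------------
  011000100011000
Decimal: 16152 & 12797 = 12568



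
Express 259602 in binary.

Using repeated division by 2:
259602 ÷ 2 = 129801 remainder 0
129801 ÷ 2 = 64900 remainder 1
64900 ÷ 2 = 32450 remainder 0
32450 ÷ 2 = 16225 remainder 0
16225 ÷ 2 = 8112 remainder 1
8112 ÷ 2 = 4056 remainder 0
4056 ÷ 2 = 2028 remainder 0
2028 ÷ 2 = 1014 remainder 0
1014 ÷ 2 = 507 remainder 0
507 ÷ 2 = 253 remainder 1
253 ÷ 2 = 126 remainder 1
126 ÷ 2 = 63 remainder 0
63 ÷ 2 = 31 remainder 1
31 ÷ 2 = 15 remainder 1
15 ÷ 2 = 7 remainder 1
7 ÷ 2 = 3 remainder 1
3 ÷ 2 = 1 remainder 1
1 ÷ 2 = 0 remainder 1
Reading remainders bottom to top: 111111011000010010



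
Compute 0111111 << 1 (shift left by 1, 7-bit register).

Original: 0111111 (decimal 63)
Shift left by 1 position
Append 1 zero on the right
Result: 1111110 (decimal 126)
Equivalent: 63 << 1 = 63 × 2^1 = 126



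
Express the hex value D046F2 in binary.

Convert each hex digit to 4 bits:
  D = 1101
  0 = 0000
  4 = 0100
  6 = 0110
  F = 1111
  2 = 0010
Concatenate: 110100000100011011110010



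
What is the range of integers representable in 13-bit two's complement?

For 13-bit two's complement:
Minimum: -2^12 = -4096
Maximum: 2^12 - 1 = 4095



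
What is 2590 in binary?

Using repeated division by 2:
2590 ÷ 2 = 1295 remainder 0
1295 ÷ 2 = 647 remainder 1
647 ÷ 2 = 323 remainder 1
323 ÷ 2 = 161 remainder 1
161 ÷ 2 = 80 remainder 1
80 ÷ 2 = 40 remainder 0
40 ÷ 2 = 20 remainder 0
20 ÷ 2 = 10 remainder 0
10 ÷ 2 = 5 remainder 0
5 ÷ 2 = 2 remainder 1
2 ÷ 2 = 1 remainder 0
1 ÷ 2 = 0 remainder 1
Reading remainders bottom to top: 101000011110



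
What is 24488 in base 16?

Using repeated division by 16 (digits 10–15 are A–F):
24488 ÷ 16 = 1530 remainder 8
1530 ÷ 16 = 95 remainder 10 (A)
95 ÷ 16 = 5 remainder 15 (F)
5 ÷ 16 = 0 remainder 5
Reading remainders bottom to top: 5FA8



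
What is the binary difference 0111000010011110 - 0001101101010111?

Method 1 - Direct subtraction (column by column from the right: bit − bit − borrow-in; if negative, add 2 and borrow 1 from the next column):
borrow: 0011111010001110
        0111000010011110
-       0001101101010111
------------------------
        0101010101000111

Method 2 - Add two's complement:
Two's complement of 0001101101010111: invert → 1110010010101000, add 1 → 1110010010101001
  0111000010011110
+ 1110010010101001
------------------
 10101010101000111  (end carry out of the top bit = 1)
Discarding the end carry: 0101010101000111
Decimal check:
  0111000010011110 = 16384 + 8192 + 4096 + 128 + 16 + 8 + 4 + 2 = 28830
  0001101101010111 = 4096 + 2048 + 512 + 256 + 64 + 16 + 4 + 2 + 1 = 6999
  28830 - 6999 = 21831, and 0101010101000111 = 16384 + 4096 + 1024 + 256 + 64 + 4 + 2 + 1 = 21831 ✓



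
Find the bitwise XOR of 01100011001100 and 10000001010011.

XOR: 1 when bits differ
  01100011001100
^ 10000001010011
----------------
  11100010011111
Decimal: 6348 ^ 8275 = 14495



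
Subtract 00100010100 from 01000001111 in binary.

Method 1 - Direct subtraction (column by column from the right: bit − bit − borrow-in; if negative, add 2 and borrow 1 from the next column):
borrow: 01111100000
        01000001111
-       00100010100
-------------------
        00011111011

Method 2 - Add two's complement:
Two's complement of 00100010100: invert → 11011101011, add 1 → 11011101100
  01000001111
+ 11011101100
-------------
 100011111011  (end carry out of the top bit = 1)
Discarding the end carry: 00011111011
Decimal check:
  01000001111 = 512 + 8 + 4 + 2 + 1 = 527
  00100010100 = 256 + 16 + 4 = 276
  527 - 276 = 251, and 00011111011 = 128 + 64 + 32 + 16 + 8 + 2 + 1 = 251 ✓



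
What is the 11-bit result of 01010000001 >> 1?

Original: 01010000001 (decimal 641)
Shift right by 1 position
Drop the 1 low bit; fill with zero on the left
Result: 00101000000 (decimal 320)
Equivalent: 641 >> 1 = 641 ÷ 2^1 = 320



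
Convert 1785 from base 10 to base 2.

Using repeated division by 2:
1785 ÷ 2 = 892 remainder 1
892 ÷ 2 = 446 remainder 0
446 ÷ 2 = 223 remainder 0
223 ÷ 2 = 111 remainder 1
111 ÷ 2 = 55 remainder 1
55 ÷ 2 = 27 remainder 1
27 ÷ 2 = 13 remainder 1
13 ÷ 2 = 6 remainder 1
6 ÷ 2 = 3 remainder 0
3 ÷ 2 = 1 remainder 1
1 ÷ 2 = 0 remainder 1
Reading remainders bottom to top: 11011111001



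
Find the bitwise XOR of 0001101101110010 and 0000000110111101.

XOR: 1 when bits differ
  0001101101110010
^ 0000000110111101
------------------
  0001101011001111
Decimal: 7026 ^ 445 = 6863



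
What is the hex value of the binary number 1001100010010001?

Group into 4-bit nibbles from right:
  1001 = 9
  1000 = 8
  1001 = 9
  0001 = 1
Result: 9891



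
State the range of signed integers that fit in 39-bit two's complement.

For 39-bit two's complement:
Minimum: -2^38 = -274877906944
Maximum: 2^38 - 1 = 274877906943



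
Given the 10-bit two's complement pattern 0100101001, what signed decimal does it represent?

Binary: 0100101001
Sign bit: 0 (non-negative)
Read directly as an unsigned value:
0100101001 = 256 + 32 + 8 + 1 = 297
Value: 297



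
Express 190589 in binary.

Using repeated division by 2:
190589 ÷ 2 = 95294 remainder 1
95294 ÷ 2 = 47647 remainder 0
47647 ÷ 2 = 23823 remainder 1
23823 ÷ 2 = 11911 remainder 1
11911 ÷ 2 = 5955 remainder 1
5955 ÷ 2 = 2977 remainder 1
2977 ÷ 2 = 1488 remainder 1
1488 ÷ 2 = 744 remainder 0
744 ÷ 2 = 372 remainder 0
372 ÷ 2 = 186 remainder 0
186 ÷ 2 = 93 remainder 0
93 ÷ 2 = 46 remainder 1
46 ÷ 2 = 23 remainder 0
23 ÷ 2 = 11 remainder 1
11 ÷ 2 = 5 remainder 1
5 ÷ 2 = 2 remainder 1
2 ÷ 2 = 1 remainder 0
1 ÷ 2 = 0 remainder 1
Reading remainders bottom to top: 101110100001111101



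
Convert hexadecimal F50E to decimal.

Expand by place value (powers of 16):
Digit values: F = 15, E = 14
F50E = 15 × 16^3 + 5 × 16^2 + 0 × 16^1 + 14 × 16^0
= 15 × 4096 + 5 × 256 + 0 × 16 + 14 × 1
= 61440 + 1280 + 0 + 14
= 62734



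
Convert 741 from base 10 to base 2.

Using repeated division by 2:
741 ÷ 2 = 370 remainder 1
370 ÷ 2 = 185 remainder 0
185 ÷ 2 = 92 remainder 1
92 ÷ 2 = 46 remainder 0
46 ÷ 2 = 23 remainder 0
23 ÷ 2 = 11 remainder 1
11 ÷ 2 = 5 remainder 1
5 ÷ 2 = 2 remainder 1
2 ÷ 2 = 1 remainder 0
1 ÷ 2 = 0 remainder 1
Reading remainders bottom to top: 1011100101



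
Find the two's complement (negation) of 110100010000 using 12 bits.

Original (sign bit 1, negative): 110100010000
Step 1 - Invert all bits: 001011101111
Step 2 - Add 1: 001011110000
Verification: 110100010000 + 001011110000 = 1000000000000; discarding the end carry (carry out of the top bit) leaves the 12-bit value 000000000000, as required for x + (-x)



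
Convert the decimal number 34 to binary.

Using repeated division by 2:
34 ÷ 2 = 17 remainder 0
17 ÷ 2 = 8 remainder 1
8 ÷ 2 = 4 remainder 0
4 ÷ 2 = 2 remainder 0
2 ÷ 2 = 1 remainder 0
1 ÷ 2 = 0 remainder 1
Reading remainders bottom to top: 100010



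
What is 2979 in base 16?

Using repeated division by 16 (digits 10–15 are A–F):
2979 ÷ 16 = 186 remainder 3
186 ÷ 16 = 11 remainder 10 (A)
11 ÷ 16 = 0 remainder 11 (B)
Reading remainders bottom to top: BA3



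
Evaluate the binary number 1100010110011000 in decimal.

Sum of powers of 2 for each 1-bit:
2^3 + 2^4 + 2^7 + 2^8 + 2^10 + 2^14 + 2^15
= 8 + 16 + 128 + 256 + 1024 + 16384 + 32768
= 50584



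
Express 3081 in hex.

Using repeated division by 16 (digits 10–15 are A–F):
3081 ÷ 16 = 192 remainder 9
192 ÷ 16 = 12 remainder 0
12 ÷ 16 = 0 remainder 12 (C)
Reading remainders bottom to top: C09



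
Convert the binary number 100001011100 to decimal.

Sum of powers of 2 for each 1-bit:
2^2 + 2^3 + 2^4 + 2^6 + 2^11
= 4 + 8 + 16 + 64 + 2048
= 2140



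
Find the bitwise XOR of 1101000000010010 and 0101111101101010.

XOR: 1 when bits differ
  1101000000010010
^ 0101111101101010
------------------
  1000111101111000
Decimal: 53266 ^ 24426 = 36728



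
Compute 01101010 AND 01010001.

AND: 1 only when both bits are 1
  01101010
& 01010001
----------
  01000000
Decimal: 106 & 81 = 64



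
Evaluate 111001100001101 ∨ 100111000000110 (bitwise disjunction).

OR: 1 when either bit is 1
  111001100001101
| 100111000000110
-----------------
  111111100001111
Decimal: 29453 | 19974 = 32527



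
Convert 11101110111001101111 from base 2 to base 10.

Sum of powers of 2 for each 1-bit:
2^0 + 2^1 + 2^2 + 2^3 + 2^5 + 2^6 + 2^9 + 2^10 + 2^11 + 2^13 + 2^14 + 2^15 + 2^17 + 2^18 + 2^19
= 1 + 2 + 4 + 8 + 32 + 64 + 512 + 1024 + 2048 + 8192 + 16384 + 32768 + 131072 + 262144 + 524288
= 978543



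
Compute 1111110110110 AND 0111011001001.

AND: 1 only when both bits are 1
  1111110110110
& 0111011001001
---------------
  0111010000000
Decimal: 8118 & 3785 = 3712



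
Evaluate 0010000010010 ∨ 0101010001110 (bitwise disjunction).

OR: 1 when either bit is 1
  0010000010010
| 0101010001110
---------------
  0111010011110
Decimal: 1042 | 2702 = 3742



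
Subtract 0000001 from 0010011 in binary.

Method 1 - Direct subtraction (column by column from the right: bit − bit − borrow-in; if negative, add 2 and borrow 1 from the next column):
borrow: 0000000
        0010011
-       0000001
---------------
        0010010

Method 2 - Add two's complement:
Two's complement of 0000001: invert → 1111110, add 1 → 1111111
  0010011
+ 1111111
---------
 10010010  (end carry out of the top bit = 1)
Discarding the end carry: 0010010
Decimal check:
  0010011 = 16 + 2 + 1 = 19
  0000001 = 1
  19 - 1 = 18, and 0010010 = 16 + 2 = 18 ✓



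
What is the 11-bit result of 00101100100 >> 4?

Original: 00101100100 (decimal 356)
Shift right by 4 positions
Drop the 4 low bits; fill with zeros on the left
Result: 00000010110 (decimal 22)
Equivalent: 356 >> 4 = 356 ÷ 2^4 = 22



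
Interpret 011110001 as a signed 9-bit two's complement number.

Binary: 011110001
Sign bit: 0 (non-negative)
Read directly as an unsigned value:
011110001 = 128 + 64 + 32 + 16 + 1 = 241
Value: 241



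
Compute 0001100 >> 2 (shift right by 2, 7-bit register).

Original: 0001100 (decimal 12)
Shift right by 2 positions
Drop the 2 low bits; fill with zeros on the left
Result: 0000011 (decimal 3)
Equivalent: 12 >> 2 = 12 ÷ 2^2 = 3



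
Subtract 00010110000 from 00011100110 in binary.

Method 1 - Direct subtraction (column by column from the right: bit − bit − borrow-in; if negative, add 2 and borrow 1 from the next column):
borrow: 00001100000
        00011100110
-       00010110000
-------------------
        00000110110

Method 2 - Add two's complement:
Two's complement of 00010110000: invert → 11101001111, add 1 → 11101010000
  00011100110
+ 11101010000
-------------
 100000110110  (end carry out of the top bit = 1)
Discarding the end carry: 00000110110
Decimal check:
  00011100110 = 128 + 64 + 32 + 4 + 2 = 230
  00010110000 = 128 + 32 + 16 = 176
  230 - 176 = 54, and 00000110110 = 32 + 16 + 4 + 2 = 54 ✓



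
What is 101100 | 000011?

OR: 1 when either bit is 1
  101100
| 000011
--------
  101111
Decimal: 44 | 3 = 47



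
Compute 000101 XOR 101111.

XOR: 1 when bits differ
  000101
^ 101111
--------
  101010
Decimal: 5 ^ 47 = 42



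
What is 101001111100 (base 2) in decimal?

Sum of powers of 2 for each 1-bit:
2^2 + 2^3 + 2^4 + 2^5 + 2^6 + 2^9 + 2^11
= 4 + 8 + 16 + 32 + 64 + 512 + 2048
= 2684



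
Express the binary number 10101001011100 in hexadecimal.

Group into 4-bit nibbles from right:
  0010 = 2
  1010 = A
  0101 = 5
  1100 = C
Result: 2A5C



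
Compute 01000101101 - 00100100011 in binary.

Method 1 - Direct subtraction (column by column from the right: bit − bit − borrow-in; if negative, add 2 and borrow 1 from the next column):
borrow: 01000000100
        01000101101
-       00100100011
-------------------
        00100001010

Method 2 - Add two's complement:
Two's complement of 00100100011: invert → 11011011100, add 1 → 11011011101
  01000101101
+ 11011011101
-------------
 100100001010  (end carry out of the top bit = 1)
Discarding the end carry: 00100001010
Decimal check:
  01000101101 = 512 + 32 + 8 + 4 + 1 = 557
  00100100011 = 256 + 32 + 2 + 1 = 291
  557 - 291 = 266, and 00100001010 = 256 + 8 + 2 = 266 ✓



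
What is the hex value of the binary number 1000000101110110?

Group into 4-bit nibbles from right:
  1000 = 8
  0001 = 1
  0111 = 7
  0110 = 6
Result: 8176



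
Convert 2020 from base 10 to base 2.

Using repeated division by 2:
2020 ÷ 2 = 1010 remainder 0
1010 ÷ 2 = 505 remainder 0
505 ÷ 2 = 252 remainder 1
252 ÷ 2 = 126 remainder 0
126 ÷ 2 = 63 remainder 0
63 ÷ 2 = 31 remainder 1
31 ÷ 2 = 15 remainder 1
15 ÷ 2 = 7 remainder 1
7 ÷ 2 = 3 remainder 1
3 ÷ 2 = 1 remainder 1
1 ÷ 2 = 0 remainder 1
Reading remainders bottom to top: 11111100100



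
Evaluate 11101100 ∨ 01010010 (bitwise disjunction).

OR: 1 when either bit is 1
  11101100
| 01010010
----------
  11111110
Decimal: 236 | 82 = 254



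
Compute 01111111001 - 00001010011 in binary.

Method 1 - Direct subtraction (column by column from the right: bit − bit − borrow-in; if negative, add 2 and borrow 1 from the next column):
borrow: 00000001100
        01111111001
-       00001010011
-------------------
        01110100110

Method 2 - Add two's complement:
Two's complement of 00001010011: invert → 11110101100, add 1 → 11110101101
  01111111001
+ 11110101101
-------------
 101110100110  (end carry out of the top bit = 1)
Discarding the end carry: 01110100110
Decimal check:
  01111111001 = 512 + 256 + 128 + 64 + 32 + 16 + 8 + 1 = 1017
  00001010011 = 64 + 16 + 2 + 1 = 83
  1017 - 83 = 934, and 01110100110 = 512 + 256 + 128 + 32 + 4 + 2 = 934 ✓



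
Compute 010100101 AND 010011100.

AND: 1 only when both bits are 1
  010100101
& 010011100
-----------
  010000100
Decimal: 165 & 156 = 132



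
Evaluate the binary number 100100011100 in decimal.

Sum of powers of 2 for each 1-bit:
2^2 + 2^3 + 2^4 + 2^8 + 2^11
= 4 + 8 + 16 + 256 + 2048
= 2332



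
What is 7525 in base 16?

Using repeated division by 16 (digits 10–15 are A–F):
7525 ÷ 16 = 470 remainder 5
470 ÷ 16 = 29 remainder 6
29 ÷ 16 = 1 remainder 13 (D)
1 ÷ 16 = 0 remainder 1
Reading remainders bottom to top: 1D65



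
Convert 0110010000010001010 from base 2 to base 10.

Sum of powers of 2 for each 1-bit:
2^1 + 2^3 + 2^7 + 2^13 + 2^16 + 2^17
= 2 + 8 + 128 + 8192 + 65536 + 131072
= 204938



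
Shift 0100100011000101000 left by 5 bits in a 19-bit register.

Original: 0100100011000101000 (decimal 149032)
Shift left by 5 positions
Append 5 zeros on the right and drop the 5 high bits that overflow the 19-bit width
Result: 0001100010100000000 (decimal 50432)
Equivalent: 149032 << 5 = 149032 × 2^5 = 4769024, truncated to 19 bits = 50432



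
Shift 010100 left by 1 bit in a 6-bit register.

Original: 010100 (decimal 20)
Shift left by 1 position
Append 1 zero on the right
Result: 101000 (decimal 40)
Equivalent: 20 << 1 = 20 × 2^1 = 40



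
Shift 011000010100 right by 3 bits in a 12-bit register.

Original: 011000010100 (decimal 1556)
Shift right by 3 positions
Drop the 3 low bits; fill with zeros on the left
Result: 000011000010 (decimal 194)
Equivalent: 1556 >> 3 = 1556 ÷ 2^3 = 194



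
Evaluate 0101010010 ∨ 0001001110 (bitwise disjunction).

OR: 1 when either bit is 1
  0101010010
| 0001001110
------------
  0101011110
Decimal: 338 | 78 = 350



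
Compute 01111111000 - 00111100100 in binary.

Method 1 - Direct subtraction (column by column from the right: bit − bit − borrow-in; if negative, add 2 and borrow 1 from the next column):
borrow: 00000001000
        01111111000
-       00111100100
-------------------
        01000010100

Method 2 - Add two's complement:
Two's complement of 00111100100: invert → 11000011011, add 1 → 11000011100
  01111111000
+ 11000011100
-------------
 101000010100  (end carry out of the top bit = 1)
Discarding the end carry: 01000010100
Decimal check:
  01111111000 = 512 + 256 + 128 + 64 + 32 + 16 + 8 = 1016
  00111100100 = 256 + 128 + 64 + 32 + 4 = 484
  1016 - 484 = 532, and 01000010100 = 512 + 16 + 4 = 532 ✓



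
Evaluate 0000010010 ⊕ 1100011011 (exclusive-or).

XOR: 1 when bits differ
  0000010010
^ 1100011011
------------
  1100001001
Decimal: 18 ^ 795 = 777



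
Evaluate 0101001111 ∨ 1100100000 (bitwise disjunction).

OR: 1 when either bit is 1
  0101001111
| 1100100000
------------
  1101101111
Decimal: 335 | 800 = 879



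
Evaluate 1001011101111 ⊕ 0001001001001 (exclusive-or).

XOR: 1 when bits differ
  1001011101111
^ 0001001001001
---------------
  1000010100110
Decimal: 4847 ^ 585 = 4262



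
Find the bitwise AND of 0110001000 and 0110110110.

AND: 1 only when both bits are 1
  0110001000
& 0110110110
------------
  0110000000
Decimal: 392 & 438 = 384



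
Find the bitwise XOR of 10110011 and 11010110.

XOR: 1 when bits differ
  10110011
^ 11010110
----------
  01100101
Decimal: 179 ^ 214 = 101



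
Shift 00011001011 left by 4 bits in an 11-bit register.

Original: 00011001011 (decimal 203)
Shift left by 4 positions
Append 4 zeros on the right and drop the 4 high bits that overflow the 11-bit width
Result: 10010110000 (decimal 1200)
Equivalent: 203 << 4 = 203 × 2^4 = 3248, truncated to 11 bits = 1200



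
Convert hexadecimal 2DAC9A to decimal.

Expand by place value (powers of 16):
Digit values: D = 13, A = 10, C = 12
2DAC9A = 2 × 16^5 + 13 × 16^4 + 10 × 16^3 + 12 × 16^2 + 9 × 16^1 + 10 × 16^0
= 2 × 1048576 + 13 × 65536 + 10 × 4096 + 12 × 256 + 9 × 16 + 10 × 1
= 2097152 + 851968 + 40960 + 3072 + 144 + 10
= 2993306



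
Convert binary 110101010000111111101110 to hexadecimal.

Group into 4-bit nibbles from right:
  1101 = D
  0101 = 5
  0000 = 0
  1111 = F
  1110 = E
  1110 = E
Result: D50FEE



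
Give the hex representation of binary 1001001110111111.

Group into 4-bit nibbles from right:
  1001 = 9
  0011 = 3
  1011 = B
  1111 = F
Result: 93BF



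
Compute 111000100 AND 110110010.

AND: 1 only when both bits are 1
  111000100
& 110110010
-----------
  110000000
Decimal: 452 & 434 = 384



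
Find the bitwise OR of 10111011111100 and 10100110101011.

OR: 1 when either bit is 1
  10111011111100
| 10100110101011
----------------
  10111111111111
Decimal: 12028 | 10667 = 12287



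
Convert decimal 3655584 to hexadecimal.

Using repeated division by 16 (digits 10–15 are A–F):
3655584 ÷ 16 = 228474 remainder 0
228474 ÷ 16 = 14279 remainder 10 (A)
14279 ÷ 16 = 892 remainder 7
892 ÷ 16 = 55 remainder 12 (C)
55 ÷ 16 = 3 remainder 7
3 ÷ 16 = 0 remainder 3
Reading remainders bottom to top: 37C7A0



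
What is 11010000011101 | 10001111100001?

OR: 1 when either bit is 1
  11010000011101
| 10001111100001
----------------
  11011111111101
Decimal: 13341 | 9185 = 14333



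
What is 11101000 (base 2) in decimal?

Sum of powers of 2 for each 1-bit:
2^3 + 2^5 + 2^6 + 2^7
= 8 + 32 + 64 + 128
= 232



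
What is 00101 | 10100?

OR: 1 when either bit is 1
  00101
| 10100
-------
  10101
Decimal: 5 | 20 = 21



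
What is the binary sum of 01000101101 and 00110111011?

Add column by column from the right: bit + bit + carry-in; write the sum mod 2, carry 1 when the sum is 2 or 3.
carry:  00001111110
        01000101101
+       00110111011
-------------------
       001111101000
(the carry out of the leftmost column, 0, becomes the leading bit)
Decimal check:
  01000101101 = 512 + 32 + 8 + 4 + 1 = 557
  00110111011 = 256 + 128 + 32 + 16 + 8 + 2 + 1 = 443
  557 + 443 = 1000, and 001111101000 = 512 + 256 + 128 + 64 + 32 + 8 = 1000 ✓



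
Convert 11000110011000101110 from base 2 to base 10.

Sum of powers of 2 for each 1-bit:
2^1 + 2^2 + 2^3 + 2^5 + 2^9 + 2^10 + 2^13 + 2^14 + 2^18 + 2^19
= 2 + 4 + 8 + 32 + 512 + 1024 + 8192 + 16384 + 262144 + 524288
= 812590



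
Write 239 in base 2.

Using repeated division by 2:
239 ÷ 2 = 119 remainder 1
119 ÷ 2 = 59 remainder 1
59 ÷ 2 = 29 remainder 1
29 ÷ 2 = 14 remainder 1
14 ÷ 2 = 7 remainder 0
7 ÷ 2 = 3 remainder 1
3 ÷ 2 = 1 remainder 1
1 ÷ 2 = 0 remainder 1
Reading remainders bottom to top: 11101111



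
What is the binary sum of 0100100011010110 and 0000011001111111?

Add column by column from the right: bit + bit + carry-in; write the sum mod 2, carry 1 when the sum is 2 or 3.
carry:  0000000111111100
        0100100011010110
+       0000011001111111
------------------------
       00100111101010101
(the carry out of the leftmost column, 0, becomes the leading bit)
Decimal check:
  0100100011010110 = 16384 + 2048 + 128 + 64 + 16 + 4 + 2 = 18646
  0000011001111111 = 1024 + 512 + 64 + 32 + 16 + 8 + 4 + 2 + 1 = 1663
  18646 + 1663 = 20309, and 00100111101010101 = 16384 + 2048 + 1024 + 512 + 256 + 64 + 16 + 4 + 1 = 20309 ✓



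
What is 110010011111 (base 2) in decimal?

Sum of powers of 2 for each 1-bit:
2^0 + 2^1 + 2^2 + 2^3 + 2^4 + 2^7 + 2^10 + 2^11
= 1 + 2 + 4 + 8 + 16 + 128 + 1024 + 2048
= 3231



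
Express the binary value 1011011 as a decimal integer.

Sum of powers of 2 for each 1-bit:
2^0 + 2^1 + 2^3 + 2^4 + 2^6
= 1 + 2 + 8 + 16 + 64
= 91



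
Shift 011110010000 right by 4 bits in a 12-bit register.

Original: 011110010000 (decimal 1936)
Shift right by 4 positions
Drop the 4 low bits; fill with zeros on the left
Result: 000001111001 (decimal 121)
Equivalent: 1936 >> 4 = 1936 ÷ 2^4 = 121



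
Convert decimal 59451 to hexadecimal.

Using repeated division by 16 (digits 10–15 are A–F):
59451 ÷ 16 = 3715 remainder 11 (B)
3715 ÷ 16 = 232 remainder 3
232 ÷ 16 = 14 remainder 8
14 ÷ 16 = 0 remainder 14 (E)
Reading remainders bottom to top: E83B



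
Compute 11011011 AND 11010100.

AND: 1 only when both bits are 1
  11011011
& 11010100
----------
  11010000
Decimal: 219 & 212 = 208



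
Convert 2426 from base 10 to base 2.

Using repeated division by 2:
2426 ÷ 2 = 1213 remainder 0
1213 ÷ 2 = 606 remainder 1
606 ÷ 2 = 303 remainder 0
303 ÷ 2 = 151 remainder 1
151 ÷ 2 = 75 remainder 1
75 ÷ 2 = 37 remainder 1
37 ÷ 2 = 18 remainder 1
18 ÷ 2 = 9 remainder 0
9 ÷ 2 = 4 remainder 1
4 ÷ 2 = 2 remainder 0
2 ÷ 2 = 1 remainder 0
1 ÷ 2 = 0 remainder 1
Reading remainders bottom to top: 100101111010



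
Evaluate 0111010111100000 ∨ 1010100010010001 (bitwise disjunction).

OR: 1 when either bit is 1
  0111010111100000
| 1010100010010001
------------------
  1111110111110001
Decimal: 30176 | 43153 = 65009



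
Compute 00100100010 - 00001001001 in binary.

Method 1 - Direct subtraction (column by column from the right: bit − bit − borrow-in; if negative, add 2 and borrow 1 from the next column):
borrow: 00110110010
        00100100010
-       00001001001
-------------------
        00011011001

Method 2 - Add two's complement:
Two's complement of 00001001001: invert → 11110110110, add 1 → 11110110111
  00100100010
+ 11110110111
-------------
 100011011001  (end carry out of the top bit = 1)
Discarding the end carry: 00011011001
Decimal check:
  00100100010 = 256 + 32 + 2 = 290
  00001001001 = 64 + 8 + 1 = 73
  290 - 73 = 217, and 00011011001 = 128 + 64 + 16 + 8 + 1 = 217 ✓



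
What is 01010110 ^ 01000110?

XOR: 1 when bits differ
  01010110
^ 01000110
----------
  00010000
Decimal: 86 ^ 70 = 16



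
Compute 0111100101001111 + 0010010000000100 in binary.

Add column by column from the right: bit + bit + carry-in; write the sum mod 2, carry 1 when the sum is 2 or 3.
carry:  1100000000011000
        0111100101001111
+       0010010000000100
------------------------
       01001110101010011
(the carry out of the leftmost column, 0, becomes the leading bit)
Decimal check:
  0111100101001111 = 16384 + 8192 + 4096 + 2048 + 256 + 64 + 8 + 4 + 2 + 1 = 31055
  0010010000000100 = 8192 + 1024 + 4 = 9220
  31055 + 9220 = 40275, and 01001110101010011 = 32768 + 4096 + 2048 + 1024 + 256 + 64 + 16 + 2 + 1 = 40275 ✓



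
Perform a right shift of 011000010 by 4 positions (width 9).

Original: 011000010 (decimal 194)
Shift right by 4 positions
Drop the 4 low bits; fill with zeros on the left
Result: 000001100 (decimal 12)
Equivalent: 194 >> 4 = 194 ÷ 2^4 = 12



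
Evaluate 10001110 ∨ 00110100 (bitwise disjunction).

OR: 1 when either bit is 1
  10001110
| 00110100
----------
  10111110
Decimal: 142 | 52 = 190



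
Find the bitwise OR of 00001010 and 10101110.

OR: 1 when either bit is 1
  00001010
| 10101110
----------
  10101110
Decimal: 10 | 174 = 174



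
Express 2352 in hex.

Using repeated division by 16 (digits 10–15 are A–F):
2352 ÷ 16 = 147 remainder 0
147 ÷ 16 = 9 remainder 3
9 ÷ 16 = 0 remainder 9
Reading remainders bottom to top: 930



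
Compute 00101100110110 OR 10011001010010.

OR: 1 when either bit is 1
  00101100110110
| 10011001010010
----------------
  10111101110110
Decimal: 2870 | 9810 = 12150



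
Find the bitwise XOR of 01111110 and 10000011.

XOR: 1 when bits differ
  01111110
^ 10000011
----------
  11111101
Decimal: 126 ^ 131 = 253



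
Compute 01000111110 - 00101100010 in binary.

Method 1 - Direct subtraction (column by column from the right: bit − bit − borrow-in; if negative, add 2 and borrow 1 from the next column):
borrow: 01110000000
        01000111110
-       00101100010
-------------------
        00011011100

Method 2 - Add two's complement:
Two's complement of 00101100010: invert → 11010011101, add 1 → 11010011110
  01000111110
+ 11010011110
-------------
 100011011100  (end carry out of the top bit = 1)
Discarding the end carry: 00011011100
Decimal check:
  01000111110 = 512 + 32 + 16 + 8 + 4 + 2 = 574
  00101100010 = 256 + 64 + 32 + 2 = 354
  574 - 354 = 220, and 00011011100 = 128 + 64 + 16 + 8 + 4 = 220 ✓



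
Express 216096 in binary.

Using repeated division by 2:
216096 ÷ 2 = 108048 remainder 0
108048 ÷ 2 = 54024 remainder 0
54024 ÷ 2 = 27012 remainder 0
27012 ÷ 2 = 13506 remainder 0
13506 ÷ 2 = 6753 remainder 0
6753 ÷ 2 = 3376 remainder 1
3376 ÷ 2 = 1688 remainder 0
1688 ÷ 2 = 844 remainder 0
844 ÷ 2 = 422 remainder 0
422 ÷ 2 = 211 remainder 0
211 ÷ 2 = 105 remainder 1
105 ÷ 2 = 52 remainder 1
52 ÷ 2 = 26 remainder 0
26 ÷ 2 = 13 remainder 0
13 ÷ 2 = 6 remainder 1
6 ÷ 2 = 3 remainder 0
3 ÷ 2 = 1 remainder 1
1 ÷ 2 = 0 remainder 1
Reading remainders bottom to top: 110100110000100000



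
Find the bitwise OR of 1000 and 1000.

OR: 1 when either bit is 1
  1000
| 1000
------
  1000
Decimal: 8 | 8 = 8



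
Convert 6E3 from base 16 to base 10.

Expand by place value (powers of 16):
Digit values: E = 14
6E3 = 6 × 16^2 + 14 × 16^1 + 3 × 16^0
= 6 × 256 + 14 × 16 + 3 × 1
= 1536 + 224 + 3
= 1763



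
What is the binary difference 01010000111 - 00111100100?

Method 1 - Direct subtraction (column by column from the right: bit − bit − borrow-in; if negative, add 2 and borrow 1 from the next column):
borrow: 01111000000
        01010000111
-       00111100100
-------------------
        00010100011

Method 2 - Add two's complement:
Two's complement of 00111100100: invert → 11000011011, add 1 → 11000011100
  01010000111
+ 11000011100
-------------
 100010100011  (end carry out of the top bit = 1)
Discarding the end carry: 00010100011
Decimal check:
  01010000111 = 512 + 128 + 4 + 2 + 1 = 647
  00111100100 = 256 + 128 + 64 + 32 + 4 = 484
  647 - 484 = 163, and 00010100011 = 128 + 32 + 2 + 1 = 163 ✓



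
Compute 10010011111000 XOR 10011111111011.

XOR: 1 when bits differ
  10010011111000
^ 10011111111011
----------------
  00001100000011
Decimal: 9464 ^ 10235 = 771



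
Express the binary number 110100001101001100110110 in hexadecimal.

Group into 4-bit nibbles from right:
  1101 = D
  0000 = 0
  1101 = D
  0011 = 3
  0011 = 3
  0110 = 6
Result: D0D336



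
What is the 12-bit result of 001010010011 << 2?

Original: 001010010011 (decimal 659)
Shift left by 2 positions
Append 2 zeros on the right
Result: 101001001100 (decimal 2636)
Equivalent: 659 << 2 = 659 × 2^2 = 2636



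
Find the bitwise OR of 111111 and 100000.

OR: 1 when either bit is 1
  111111
| 100000
--------
  111111
Decimal: 63 | 32 = 63

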